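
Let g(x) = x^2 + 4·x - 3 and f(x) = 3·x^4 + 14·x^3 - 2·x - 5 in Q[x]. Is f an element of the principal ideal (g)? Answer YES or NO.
In Q[x] the ideal (g) consists of all multiples of g, so f ∈ (g) iff g | f, i.e. iff the remainder of f on division by g is 0. Divide f by g (g is monic, so eliminate the leading term of the running remainder at each step):
  leading term 3·x^4: subtract (3·x^2)·g(x) = 3·x^4 + 12·x^3 - 9·x^2, leaving 2·x^3 + 9·x^2 - 2·x - 5
  leading term 2·x^3: subtract (2·x)·g(x) = 2·x^3 + 8·x^2 - 6·x, leaving x^2 + 4·x - 5
  leading term x^2: subtract (1)·g(x) = x^2 + 4·x - 3, leaving -2
The remainder r(x) = -2 ≠ 0 (and deg r < deg g), so g ∤ f, i.e. f ∉ (g).

Final answer: NO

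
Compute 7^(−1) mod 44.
Apply the extended Euclidean algorithm to (44, 7), tracking rows (r, s, t) with s·44 + t·7 = r. Each division r_prev = q·r_cur + r_new produces the new row as (previous row) − q·(current row):
  row A: (44, 1, 0)   [1·44 + 0·7 = 44]
  row B: (7, 0, 1)   [0·44 + 1·7 = 7]
  44 = 6·7 + 2   → row C = row A − 6·row B = (2, 1, −6)   [check: 1·44 − 6·7 = 2]
  7 = 3·2 + 1   → row D = row B − 3·row C = (1, −3, 19)   [check: −3·44 + 19·7 = 1]
  2 = 2·1 + 0   → remainder 0, stop. gcd = 1 (last nonzero row D).
The gcd is 1, so 7 is invertible mod 44. The last nonzero row gives −3·44 + 19·7 = 1, so t = 19. So 7^(−1) ≡ 19 (mod 44). Verify: 7 · 19 = 133 ≡ 1 (mod 44). ✓

Final answer: 7^(−1) ≡ 19 (mod 44)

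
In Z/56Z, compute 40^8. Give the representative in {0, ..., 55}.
Use repeated squaring. Binary(8) = 1000. Walk through the bits of the exponent 8 left-to-right: at each bit after the leading one, square the running value, then multiply by 40 if the bit is 1 (always reducing mod 56):
  bit 1 = 1 (leading): start with 40.
  bit 2 = 0: square 40^2 = 1600 ≡ 32 (mod 56).
  bit 3 = 0: square 32^2 = 1024 ≡ 16 (mod 56).
  bit 4 = 0: square 16^2 = 256 ≡ 32 (mod 56).
Final value: 40^8 ≡ 32 (mod 56).

Final answer: 32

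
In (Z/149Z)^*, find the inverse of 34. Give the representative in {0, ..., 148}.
Apply the extended Euclidean algorithm to (149, 34), tracking rows (r, s, t) with s·149 + t·34 = r. Each division r_prev = q·r_cur + r_new produces the new row as (previous row) − q·(current row):
  row A: (149, 1, 0)   [1·149 + 0·34 = 149]
  row B: (34, 0, 1)   [0·149 + 1·34 = 34]
  149 = 4·34 + 13   → row C = row A − 4·row B = (13, 1, −4)   [check: 1·149 − 4·34 = 13]
  34 = 2·13 + 8   → row D = row B − 2·row C = (8, −2, 9)   [check: −2·149 + 9·34 = 8]
  13 = 1·8 + 5   → row E = row C − 1·row D = (5, 3, −13)   [check: 3·149 − 13·34 = 5]
  8 = 1·5 + 3   → row F = row D − 1·row E = (3, −5, 22)   [check: −5·149 + 22·34 = 3]
  5 = 1·3 + 2   → row G = row E − 1·row F = (2, 8, −35)   [check: 8·149 − 35·34 = 2]
  3 = 1·2 + 1   → row H = row F − 1·row G = (1, −13, 57)   [check: −13·149 + 57·34 = 1]
  2 = 2·1 + 0   → remainder 0, stop. gcd = 1 (last nonzero row H).
The gcd is 1, so 34 is invertible mod 149. The last nonzero row gives −13·149 + 57·34 = 1, so t = 57. So 34^(−1) ≡ 57 (mod 149). Verify: 34 · 57 = 1938 ≡ 1 (mod 149). ✓

Final answer: 34^(−1) ≡ 57 (mod 149)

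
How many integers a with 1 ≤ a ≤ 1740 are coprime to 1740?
448

The number of a ∈ {1, ..., 1740} with gcd(a, 1740) = 1 is by definition Euler's totient φ(1740). φ is multiplicative, with φ(p^e) = p^e − p^(e−1). Factorise 1740 = 2^2 · 3 · 5 · 29. Then
  φ(1740) = (2^2 − 2^1) · (3 − 1) · (5 − 1) · (29 − 1) = 2 · 2 · 4 · 28 = 448.
So there are 448 such integers.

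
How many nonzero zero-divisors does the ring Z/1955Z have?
In Z/1955Z each nonzero element is either a unit (gcd with 1955 is 1) or a zero-divisor (gcd > 1). The number of units is φ(1955): factorise 1955 = 5 · 17 · 23, so φ(1955) = (5 − 1) · (17 − 1) · (23 − 1) = 4 · 16 · 22 = 1408. The nonzero elements number 1955 − 1 = 1954. Hence the nonzero zero-divisors number 1954 − 1408 = 546.

Final answer: Z/1955Z has 546 nonzero zero-divisors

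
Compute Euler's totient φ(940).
φ(940) = 368

φ is multiplicative, with φ(p^e) = p^e − p^(e−1). Factorise 940 = 2^2 · 5 · 47. Then
  φ(940) = (2^2 − 2^1) · (5 − 1) · (47 − 1) = 2 · 4 · 46 = 368.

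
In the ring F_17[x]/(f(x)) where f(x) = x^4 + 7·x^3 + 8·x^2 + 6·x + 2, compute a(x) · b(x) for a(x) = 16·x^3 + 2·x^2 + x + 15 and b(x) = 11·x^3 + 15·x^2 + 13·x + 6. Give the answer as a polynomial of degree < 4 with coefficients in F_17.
Multiply as integer polynomials: a · b = 176·x^6 + 262·x^5 + 249·x^4 + 302·x^3 + 250·x^2 + 201·x + 90. Reducing coefficients mod 17: a · b ≡ 6·x^6 + 7·x^5 + 11·x^4 + 13·x^3 + 12·x^2 + 14·x + 5. Now divide by f(x) = x^4 + 7·x^3 + 8·x^2 + 6·x + 2 in F_17[x], eliminating the leading term at each step:
  leading term 6·x^6: subtract (6·x^2)·f(x) = 6·x^6 + 8·x^5 + 14·x^4 + 2·x^3 + 12·x^2, leaving 16·x^5 + 14·x^4 + 11·x^3 + 14·x + 5 (coefficients mod 17)
  leading term 16·x^5: subtract (16·x)·f(x) = 16·x^5 + 10·x^4 + 9·x^3 + 11·x^2 + 15·x, leaving 4·x^4 + 2·x^3 + 6·x^2 + 16·x + 5 (coefficients mod 17)
  leading term 4·x^4: subtract (4)·f(x) = 4·x^4 + 11·x^3 + 15·x^2 + 7·x + 8, leaving 8·x^3 + 8·x^2 + 9·x + 14 (coefficients mod 17)
The degree is now < 4, so this is the remainder. Hence a · b ≡ 8·x^3 + 8·x^2 + 9·x + 14 in F_17[x]/(f).

Final answer: a · b ≡ 8·x^3 + 8·x^2 + 9·x + 14 (mod f(x))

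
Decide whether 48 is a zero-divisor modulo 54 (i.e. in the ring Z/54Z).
gcd(48, 54) = 6 > 1, so 48 is not a unit in Z/54Z. In Z/nZ every nonzero non-unit is a zero-divisor: explicitly, take b = 54/gcd = 9 ≠ 0 (mod 54); then 48·9 = 432 = 8·54, i.e. 48·9 ≡ 0 (mod 54). So 48 is a zero-divisor.

Final answer: YES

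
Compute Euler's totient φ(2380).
φ(2380) = 768

φ is multiplicative, with φ(p^e) = p^e − p^(e−1). Factorise 2380 = 2^2 · 5 · 7 · 17. Then
  φ(2380) = (2^2 − 2^1) · (5 − 1) · (7 − 1) · (17 − 1) = 2 · 4 · 6 · 16 = 768.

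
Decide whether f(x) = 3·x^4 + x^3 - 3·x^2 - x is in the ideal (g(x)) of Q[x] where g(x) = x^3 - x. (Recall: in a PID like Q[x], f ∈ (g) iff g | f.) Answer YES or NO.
YES

In Q[x] the ideal (g) consists of all multiples of g, so f ∈ (g) iff g | f, i.e. iff the remainder of f on division by g is 0. Divide f by g (g is monic, so eliminate the leading term of the running remainder at each step):
  leading term 3·x^4: subtract (3·x)·g(x) = 3·x^4 - 3·x^2, leaving x^3 - x
  leading term x^3: subtract (1)·g(x) = x^3 - x, leaving 0
The remainder is 0, so f(x) = g(x) · h(x) with h(x) = 3·x + 1. Hence g | f, i.e. f ∈ (g).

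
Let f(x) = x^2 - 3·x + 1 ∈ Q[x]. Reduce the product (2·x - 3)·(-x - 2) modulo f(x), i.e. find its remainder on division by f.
a · b ≡ 8 - 7·x (mod f(x))

First multiply in Q[x] without reducing: a · b = -2·x^2 - x + 6. Now divide by f(x) = x^2 - 3·x + 1, eliminating the leading term at each step:
  leading term -2·x^2: subtract (-2)·f(x) = -2·x^2 + 6·x - 2, leaving 8 - 7·x
The degree is now < 2, so this is the remainder. Hence a · b ≡ 8 - 7·x in Q[x]/(f).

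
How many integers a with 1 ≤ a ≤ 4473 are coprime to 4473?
2520

The number of a ∈ {1, ..., 4473} with gcd(a, 4473) = 1 is by definition Euler's totient φ(4473). φ is multiplicative, with φ(p^e) = p^e − p^(e−1). Factorise 4473 = 3^2 · 7 · 71. Then
  φ(4473) = (3^2 − 3^1) · (7 − 1) · (71 − 1) = 6 · 6 · 70 = 2520.
So there are 2520 such integers.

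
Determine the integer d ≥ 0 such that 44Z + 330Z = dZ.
(44, 330) = (22); d = 22

In the PID Z, (a, b) is generated by gcd(a, b). Compute gcd(330, 44) with the extended Euclidean algorithm, tracking rows (r, s, t) with s·330 + t·44 = r:
  row A: (330, 1, 0)   [1·330 + 0·44 = 330]
  row B: (44, 0, 1)   [0·330 + 1·44 = 44]
  330 = 7·44 + 22   → row C = row A − 7·row B = (22, 1, −7)   [check: 1·330 − 7·44 = 22]
  44 = 2·22 + 0   → remainder 0, stop. gcd = 22 (last nonzero row C).
So gcd(44, 330) = 22, with Bézout identity 1·330 − 7·44 = 22. Containment (⊇): the Bézout identity exhibits 22 as an element of (44, 330), giving (22) ⊆ (44, 330). Containment (⊆): since 22 | 44 and 22 | 330 (44 = 22·2, 330 = 22·15), every Z-linear combination of 44 and 330 is divisible by 22, so (44, 330) ⊆ (22). Therefore (44, 330) = (22), d = 22.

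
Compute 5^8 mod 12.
1

Use repeated squaring. Binary(8) = 1000. Walk through the bits of the exponent 8 left-to-right: at each bit after the leading one, square the running value, then multiply by 5 if the bit is 1 (always reducing mod 12):
  bit 1 = 1 (leading): start with 5.
  bit 2 = 0: square 5^2 = 25 ≡ 1 (mod 12).
  bit 3 = 0: square 1^2 = 1 (mod 12).
  bit 4 = 0: square 1^2 = 1 (mod 12).
Final value: 5^8 ≡ 1 (mod 12).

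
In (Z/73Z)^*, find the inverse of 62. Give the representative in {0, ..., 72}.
Apply the extended Euclidean algorithm to (73, 62), tracking rows (r, s, t) with s·73 + t·62 = r. Each division r_prev = q·r_cur + r_new produces the new row as (previous row) − q·(current row):
  row A: (73, 1, 0)   [1·73 + 0·62 = 73]
  row B: (62, 0, 1)   [0·73 + 1·62 = 62]
  73 = 1·62 + 11   → row C = row A − 1·row B = (11, 1, −1)   [check: 1·73 − 1·62 = 11]
  62 = 5·11 + 7   → row D = row B − 5·row C = (7, −5, 6)   [check: −5·73 + 6·62 = 7]
  11 = 1·7 + 4   → row E = row C − 1·row D = (4, 6, −7)   [check: 6·73 − 7·62 = 4]
  7 = 1·4 + 3   → row F = row D − 1·row E = (3, −11, 13)   [check: −11·73 + 13·62 = 3]
  4 = 1·3 + 1   → row G = row E − 1·row F = (1, 17, −20)   [check: 17·73 − 20·62 = 1]
  3 = 3·1 + 0   → remainder 0, stop. gcd = 1 (last nonzero row G).
The gcd is 1, so 62 is invertible mod 73. The last nonzero row gives 17·73 − 20·62 = 1, so t = −20. So 62^(−1) ≡ −20 ≡ 53 (mod 73). Verify: 62 · 53 = 3286 ≡ 1 (mod 73). ✓

Final answer: 62^(−1) ≡ 53 (mod 73)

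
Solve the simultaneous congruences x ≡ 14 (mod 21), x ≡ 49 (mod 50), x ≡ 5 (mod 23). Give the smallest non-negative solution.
x ≡ 1799 (mod 24150); the representative in [0, 24150) is 1799

The moduli 21, 50, 23 are pairwise coprime, so by the CRT there is a unique solution mod 21·50·23 = 24150.
Solve by successive substitution. Start with x ≡ 14 (mod 21).
  Combine with x ≡ 49 (mod 50): write x = 14 + 21·t and require 14 + 21·t ≡ 49 (mod 50), i.e. 21·t ≡ 49 − 14 ≡ 35 (mod 50). Since 21^(−1) ≡ 31 (mod 50), t ≡ 31·35 ≡ 35 (mod 50). So x ≡ 14 + 21·35 = 749 (mod 1050).
  Combine with x ≡ 5 (mod 23): write x = 749 + 1050·t and require 749 + 1050·t ≡ 5 (mod 23), i.e. 1050·t ≡ 5 − 749 ≡ 15 (mod 23). Since 1050^(−1) ≡ 20 (mod 23) (1050 ≡ 15 (mod 23)), t ≡ 20·15 ≡ 1 (mod 23). So x ≡ 749 + 1050·1 = 1799 (mod 24150).
Unique solution in [0, 24150): x = 1799.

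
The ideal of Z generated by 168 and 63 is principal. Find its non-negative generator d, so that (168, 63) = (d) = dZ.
In the PID Z, (a, b) is generated by gcd(a, b). Compute gcd(168, 63) with the extended Euclidean algorithm, tracking rows (r, s, t) with s·168 + t·63 = r:
  row A: (168, 1, 0)   [1·168 + 0·63 = 168]
  row B: (63, 0, 1)   [0·168 + 1·63 = 63]
  168 = 2·63 + 42   → row C = row A − 2·row B = (42, 1, −2)   [check: 1·168 − 2·63 = 42]
  63 = 1·42 + 21   → row D = row B − 1·row C = (21, −1, 3)   [check: −1·168 + 3·63 = 21]
  42 = 2·21 + 0   → remainder 0, stop. gcd = 21 (last nonzero row D).
So gcd(168, 63) = 21, with Bézout identity −1·168 + 3·63 = 21. Containment (⊇): the Bézout identity exhibits 21 as an element of (168, 63), giving (21) ⊆ (168, 63). Containment (⊆): since 21 | 168 and 21 | 63 (168 = 21·8, 63 = 21·3), every Z-linear combination of 168 and 63 is divisible by 21, so (168, 63) ⊆ (21). Therefore (168, 63) = (21), d = 21.

Final answer: (168, 63) = (21); d = 21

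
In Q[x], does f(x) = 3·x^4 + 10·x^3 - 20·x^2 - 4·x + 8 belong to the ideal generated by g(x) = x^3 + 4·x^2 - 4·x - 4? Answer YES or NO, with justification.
YES

In Q[x] the ideal (g) consists of all multiples of g, so f ∈ (g) iff g | f, i.e. iff the remainder of f on division by g is 0. Divide f by g (g is monic, so eliminate the leading term of the running remainder at each step):
  leading term 3·x^4: subtract (3·x)·g(x) = 3·x^4 + 12·x^3 - 12·x^2 - 12·x, leaving -2·x^3 - 8·x^2 + 8·x + 8
  leading term -2·x^3: subtract (-2)·g(x) = -2·x^3 - 8·x^2 + 8·x + 8, leaving 0
The remainder is 0, so f(x) = g(x) · h(x) with h(x) = 3·x - 2. Hence g | f, i.e. f ∈ (g).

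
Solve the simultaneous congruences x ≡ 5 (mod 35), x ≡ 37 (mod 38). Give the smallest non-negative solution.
The moduli 35, 38 are pairwise coprime, so by the CRT there is a unique solution mod 35·38 = 1330.
Solve by successive substitution. Start with x ≡ 5 (mod 35).
  Combine with x ≡ 37 (mod 38): write x = 5 + 35·t and require 5 + 35·t ≡ 37 (mod 38), i.e. 35·t ≡ 37 − 5 ≡ 32 (mod 38). Since 35^(−1) ≡ 25 (mod 38), t ≡ 25·32 ≡ 2 (mod 38). So x ≡ 5 + 35·2 = 75 (mod 1330).
Unique solution in [0, 1330): x = 75.

Final answer: x ≡ 75 (mod 1330); the representative in [0, 1330) is 75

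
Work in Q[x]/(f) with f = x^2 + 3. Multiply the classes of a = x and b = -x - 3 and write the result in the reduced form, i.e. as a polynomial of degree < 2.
a · b ≡ 3 - 3·x (mod f(x))

First multiply in Q[x] without reducing: a · b = -x^2 - 3·x. Now divide by f(x) = x^2 + 3, eliminating the leading term at each step:
  leading term -x^2: subtract (-1)·f(x) = -x^2 - 3, leaving 3 - 3·x
The degree is now < 2, so this is the remainder. Hence a · b ≡ 3 - 3·x in Q[x]/(f).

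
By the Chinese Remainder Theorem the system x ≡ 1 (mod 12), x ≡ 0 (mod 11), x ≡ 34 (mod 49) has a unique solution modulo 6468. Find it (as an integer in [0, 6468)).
The moduli 12, 11, 49 are pairwise coprime, so by the CRT there is a unique solution mod 12·11·49 = 6468.
Solve by successive substitution. Start with x ≡ 1 (mod 12).
  Combine with x ≡ 0 (mod 11): write x = 1 + 12·t and require 1 + 12·t ≡ 0 (mod 11), i.e. 12·t ≡ 0 − 1 ≡ 10 (mod 11). Since 12^(−1) ≡ 1 (mod 11) (12 ≡ 1 (mod 11)), t ≡ 1·10 ≡ 10 (mod 11). So x ≡ 1 + 12·10 = 121 (mod 132).
  Combine with x ≡ 34 (mod 49): write x = 121 + 132·t and require 121 + 132·t ≡ 34 (mod 49), i.e. 132·t ≡ 34 − 121 ≡ 11 (mod 49). Since 132^(−1) ≡ 13 (mod 49) (132 ≡ 34 (mod 49)), t ≡ 13·11 ≡ 45 (mod 49). So x ≡ 121 + 132·45 = 6061 (mod 6468).
Unique solution in [0, 6468): x = 6061.

Final answer: x ≡ 6061 (mod 6468); the representative in [0, 6468) is 6061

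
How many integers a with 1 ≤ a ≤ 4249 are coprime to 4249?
The number of a ∈ {1, ..., 4249} with gcd(a, 4249) = 1 is by definition Euler's totient φ(4249). φ is multiplicative, with φ(p^e) = p^e − p^(e−1). Factorise 4249 = 7 · 607. Then
  φ(4249) = (7 − 1) · (607 − 1) = 6 · 606 = 3636.
So there are 3636 such integers.

Final answer: 3636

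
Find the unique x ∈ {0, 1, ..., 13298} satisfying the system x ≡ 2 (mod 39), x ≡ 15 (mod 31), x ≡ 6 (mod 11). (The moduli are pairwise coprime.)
The moduli 39, 31, 11 are pairwise coprime, so by the CRT there is a unique solution mod 39·31·11 = 13299.
Solve by successive substitution. Start with x ≡ 2 (mod 39).
  Combine with x ≡ 15 (mod 31): write x = 2 + 39·t and require 2 + 39·t ≡ 15 (mod 31), i.e. 39·t ≡ 15 − 2 ≡ 13 (mod 31). Since 39^(−1) ≡ 4 (mod 31) (39 ≡ 8 (mod 31)), t ≡ 4·13 ≡ 21 (mod 31). So x ≡ 2 + 39·21 = 821 (mod 1209).
  Combine with x ≡ 6 (mod 11): write x = 821 + 1209·t and require 821 + 1209·t ≡ 6 (mod 11), i.e. 1209·t ≡ 6 − 821 ≡ 10 (mod 11). Since 1209^(−1) ≡ 10 (mod 11) (1209 ≡ 10 (mod 11)), t ≡ 10·10 ≡ 1 (mod 11). So x ≡ 821 + 1209·1 = 2030 (mod 13299).
Unique solution in [0, 13299): x = 2030.

Final answer: x ≡ 2030 (mod 13299); the representative in [0, 13299) is 2030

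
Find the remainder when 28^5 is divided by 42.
Use repeated squaring. Binary(5) = 101. Walk through the bits of the exponent 5 left-to-right: at each bit after the leading one, square the running value, then multiply by 28 if the bit is 1 (always reducing mod 42):
  bit 1 = 1 (leading): start with 28.
  bit 2 = 0: square 28^2 = 784 ≡ 28 (mod 42).
  bit 3 = 1: square 28^2 = 784 ≡ 28; bit is 1, so multiply 28·28 = 784 ≡ 28 (mod 42).
Final value: 28^5 ≡ 28 (mod 42).

Final answer: 28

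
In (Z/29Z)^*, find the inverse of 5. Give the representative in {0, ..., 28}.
Apply the extended Euclidean algorithm to (29, 5), tracking rows (r, s, t) with s·29 + t·5 = r. Each division r_prev = q·r_cur + r_new produces the new row as (previous row) − q·(current row):
  row A: (29, 1, 0)   [1·29 + 0·5 = 29]
  row B: (5, 0, 1)   [0·29 + 1·5 = 5]
  29 = 5·5 + 4   → row C = row A − 5·row B = (4, 1, −5)   [check: 1·29 − 5·5 = 4]
  5 = 1·4 + 1   → row D = row B − 1·row C = (1, −1, 6)   [check: −1·29 + 6·5 = 1]
  4 = 4·1 + 0   → remainder 0, stop. gcd = 1 (last nonzero row D).
The gcd is 1, so 5 is invertible mod 29. The last nonzero row gives −1·29 + 6·5 = 1, so t = 6. So 5^(−1) ≡ 6 (mod 29). Verify: 5 · 6 = 30 ≡ 1 (mod 29). ✓

Final answer: 5^(−1) ≡ 6 (mod 29)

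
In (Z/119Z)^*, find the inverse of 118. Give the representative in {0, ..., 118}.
118^(−1) ≡ 118 (mod 119)

Apply the extended Euclidean algorithm to (119, 118), tracking rows (r, s, t) with s·119 + t·118 = r. Each division r_prev = q·r_cur + r_new produces the new row as (previous row) − q·(current row):
  row A: (119, 1, 0)   [1·119 + 0·118 = 119]
  row B: (118, 0, 1)   [0·119 + 1·118 = 118]
  119 = 1·118 + 1   → row C = row A − 1·row B = (1, 1, −1)   [check: 1·119 − 1·118 = 1]
  118 = 118·1 + 0   → remainder 0, stop. gcd = 1 (last nonzero row C).
The gcd is 1, so 118 is invertible mod 119. The last nonzero row gives 1·119 − 1·118 = 1, so t = −1. So 118^(−1) ≡ −1 ≡ 118 (mod 119). Verify: 118 · 118 = 13924 ≡ 1 (mod 119). ✓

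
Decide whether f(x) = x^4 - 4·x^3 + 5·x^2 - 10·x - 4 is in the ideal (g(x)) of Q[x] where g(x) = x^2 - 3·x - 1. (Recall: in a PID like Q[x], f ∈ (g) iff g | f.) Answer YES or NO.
In Q[x] the ideal (g) consists of all multiples of g, so f ∈ (g) iff g | f, i.e. iff the remainder of f on division by g is 0. Divide f by g (g is monic, so eliminate the leading term of the running remainder at each step):
  leading term x^4: subtract (x^2)·g(x) = x^4 - 3·x^3 - x^2, leaving -x^3 + 6·x^2 - 10·x - 4
  leading term -x^3: subtract (-x)·g(x) = -x^3 + 3·x^2 + x, leaving 3·x^2 - 11·x - 4
  leading term 3·x^2: subtract (3)·g(x) = 3·x^2 - 9·x - 3, leaving -2·x - 1
The remainder r(x) = -2·x - 1 ≠ 0 (and deg r < deg g), so g ∤ f, i.e. f ∉ (g).

Final answer: NO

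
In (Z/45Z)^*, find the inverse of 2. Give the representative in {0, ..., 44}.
Apply the extended Euclidean algorithm to (45, 2), tracking rows (r, s, t) with s·45 + t·2 = r. Each division r_prev = q·r_cur + r_new produces the new row as (previous row) − q·(current row):
  row A: (45, 1, 0)   [1·45 + 0·2 = 45]
  row B: (2, 0, 1)   [0·45 + 1·2 = 2]
  45 = 22·2 + 1   → row C = row A − 22·row B = (1, 1, −22)   [check: 1·45 − 22·2 = 1]
  2 = 2·1 + 0   → remainder 0, stop. gcd = 1 (last nonzero row C).
The gcd is 1, so 2 is invertible mod 45. The last nonzero row gives 1·45 − 22·2 = 1, so t = −22. So 2^(−1) ≡ −22 ≡ 23 (mod 45). Verify: 2 · 23 = 46 ≡ 1 (mod 45). ✓

Final answer: 2^(−1) ≡ 23 (mod 45)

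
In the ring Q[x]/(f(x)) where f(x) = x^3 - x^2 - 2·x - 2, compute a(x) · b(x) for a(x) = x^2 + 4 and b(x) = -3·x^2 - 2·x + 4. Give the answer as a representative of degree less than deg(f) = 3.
First multiply in Q[x] without reducing: a · b = -3·x^4 - 2·x^3 - 8·x^2 - 8·x + 16. Now divide by f(x) = x^3 - x^2 - 2·x - 2, eliminating the leading term at each step:
  leading term -3·x^4: subtract (-3·x)·f(x) = -3·x^4 + 3·x^3 + 6·x^2 + 6·x, leaving -5·x^3 - 14·x^2 - 14·x + 16
  leading term -5·x^3: subtract (-5)·f(x) = -5·x^3 + 5·x^2 + 10·x + 10, leaving -19·x^2 - 24·x + 6
The degree is now < 3, so this is the remainder. Hence a · b ≡ -19·x^2 - 24·x + 6 in Q[x]/(f).

Final answer: a · b ≡ -19·x^2 - 24·x + 6 (mod f(x))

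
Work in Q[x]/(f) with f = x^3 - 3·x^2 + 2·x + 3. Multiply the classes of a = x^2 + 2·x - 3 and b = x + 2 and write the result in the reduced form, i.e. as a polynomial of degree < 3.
First multiply in Q[x] without reducing: a · b = x^3 + 4·x^2 + x - 6. Now divide by f(x) = x^3 - 3·x^2 + 2·x + 3, eliminating the leading term at each step:
  leading term x^3: subtract (1)·f(x) = x^3 - 3·x^2 + 2·x + 3, leaving 7·x^2 - x - 9
The degree is now < 3, so this is the remainder. Hence a · b ≡ 7·x^2 - x - 9 in Q[x]/(f).

Final answer: a · b ≡ 7·x^2 - x - 9 (mod f(x))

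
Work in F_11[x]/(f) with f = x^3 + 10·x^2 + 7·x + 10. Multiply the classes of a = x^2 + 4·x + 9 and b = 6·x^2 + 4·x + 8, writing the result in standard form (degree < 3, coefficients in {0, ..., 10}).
Multiply as integer polynomials: a · b = 6·x^4 + 28·x^3 + 78·x^2 + 68·x + 72. Reducing coefficients mod 11: a · b ≡ 6·x^4 + 6·x^3 + x^2 + 2·x + 6. Now divide by f(x) = x^3 + 10·x^2 + 7·x + 10 in F_11[x], eliminating the leading term at each step:
  leading term 6·x^4: subtract (6·x)·f(x) = 6·x^4 + 5·x^3 + 9·x^2 + 5·x, leaving x^3 + 3·x^2 + 8·x + 6 (coefficients mod 11)
  leading term x^3: subtract (1)·f(x) = x^3 + 10·x^2 + 7·x + 10, leaving 4·x^2 + x + 7 (coefficients mod 11)
The degree is now < 3, so this is the remainder. Hence a · b ≡ 4·x^2 + x + 7 in F_11[x]/(f).

Final answer: a · b ≡ 4·x^2 + x + 7 (mod f(x))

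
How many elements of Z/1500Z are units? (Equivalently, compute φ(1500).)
Z/1500Z has φ(1500) = 400 units

An element a ∈ Z/1500Z is a unit iff gcd(a, 1500) = 1, so the number of units is φ(1500). φ is multiplicative, with φ(p^e) = p^e − p^(e−1). Factorise 1500 = 2^2 · 3 · 5^3. Then
  φ(1500) = (2^2 − 2^1) · (3 − 1) · (5^3 − 5^2) = 2 · 2 · 100 = 400.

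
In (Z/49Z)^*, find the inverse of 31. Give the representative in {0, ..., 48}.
31^(−1) ≡ 19 (mod 49)

Apply the extended Euclidean algorithm to (49, 31), tracking rows (r, s, t) with s·49 + t·31 = r. Each division r_prev = q·r_cur + r_new produces the new row as (previous row) − q·(current row):
  row A: (49, 1, 0)   [1·49 + 0·31 = 49]
  row B: (31, 0, 1)   [0·49 + 1·31 = 31]
  49 = 1·31 + 18   → row C = row A − 1·row B = (18, 1, −1)   [check: 1·49 − 1·31 = 18]
  31 = 1·18 + 13   → row D = row B − 1·row C = (13, −1, 2)   [check: −1·49 + 2·31 = 13]
  18 = 1·13 + 5   → row E = row C − 1·row D = (5, 2, −3)   [check: 2·49 − 3·31 = 5]
  13 = 2·5 + 3   → row F = row D − 2·row E = (3, −5, 8)   [check: −5·49 + 8·31 = 3]
  5 = 1·3 + 2   → row G = row E − 1·row F = (2, 7, −11)   [check: 7·49 − 11·31 = 2]
  3 = 1·2 + 1   → row H = row F − 1·row G = (1, −12, 19)   [check: −12·49 + 19·31 = 1]
  2 = 2·1 + 0   → remainder 0, stop. gcd = 1 (last nonzero row H).
The gcd is 1, so 31 is invertible mod 49. The last nonzero row gives −12·49 + 19·31 = 1, so t = 19. So 31^(−1) ≡ 19 (mod 49). Verify: 31 · 19 = 589 ≡ 1 (mod 49). ✓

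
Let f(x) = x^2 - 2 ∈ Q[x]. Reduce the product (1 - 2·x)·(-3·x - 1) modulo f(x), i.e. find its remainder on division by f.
a · b ≡ 11 - x (mod f(x))

First multiply in Q[x] without reducing: a · b = 6·x^2 - x - 1. Now divide by f(x) = x^2 - 2, eliminating the leading term at each step:
  leading term 6·x^2: subtract (6)·f(x) = 6·x^2 - 12, leaving 11 - x
The degree is now < 2, so this is the remainder. Hence a · b ≡ 11 - x in Q[x]/(f).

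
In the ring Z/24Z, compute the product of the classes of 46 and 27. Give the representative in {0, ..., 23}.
18

Reduce the factors first: 46 ≡ 22, 27 ≡ 3 (mod 24), so 46 · 27 ≡ 22 · 3 (mod 24). 22 · 3 = 66. Dividing by 24: 66 = 2·24 + 18. So (46 · 27) mod 24 = 18.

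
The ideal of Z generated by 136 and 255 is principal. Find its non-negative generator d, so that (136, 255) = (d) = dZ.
(136, 255) = (17); d = 17

In the PID Z, (a, b) is generated by gcd(a, b). Compute gcd(255, 136) with the extended Euclidean algorithm, tracking rows (r, s, t) with s·255 + t·136 = r:
  row A: (255, 1, 0)   [1·255 + 0·136 = 255]
  row B: (136, 0, 1)   [0·255 + 1·136 = 136]
  255 = 1·136 + 119   → row C = row A − 1·row B = (119, 1, −1)   [check: 1·255 − 1·136 = 119]
  136 = 1·119 + 17   → row D = row B − 1·row C = (17, −1, 2)   [check: −1·255 + 2·136 = 17]
  119 = 7·17 + 0   → remainder 0, stop. gcd = 17 (last nonzero row D).
So gcd(136, 255) = 17, with Bézout identity −1·255 + 2·136 = 17. Containment (⊇): the Bézout identity exhibits 17 as an element of (136, 255), giving (17) ⊆ (136, 255). Containment (⊆): since 17 | 136 and 17 | 255 (136 = 17·8, 255 = 17·15), every Z-linear combination of 136 and 255 is divisible by 17, so (136, 255) ⊆ (17). Therefore (136, 255) = (17), d = 17.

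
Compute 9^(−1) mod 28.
Apply the extended Euclidean algorithm to (28, 9), tracking rows (r, s, t) with s·28 + t·9 = r. Each division r_prev = q·r_cur + r_new produces the new row as (previous row) − q·(current row):
  row A: (28, 1, 0)   [1·28 + 0·9 = 28]
  row B: (9, 0, 1)   [0·28 + 1·9 = 9]
  28 = 3·9 + 1   → row C = row A − 3·row B = (1, 1, −3)   [check: 1·28 − 3·9 = 1]
  9 = 9·1 + 0   → remainder 0, stop. gcd = 1 (last nonzero row C).
The gcd is 1, so 9 is invertible mod 28. The last nonzero row gives 1·28 − 3·9 = 1, so t = −3. So 9^(−1) ≡ −3 ≡ 25 (mod 28). Verify: 9 · 25 = 225 ≡ 1 (mod 28). ✓

Final answer: 9^(−1) ≡ 25 (mod 28)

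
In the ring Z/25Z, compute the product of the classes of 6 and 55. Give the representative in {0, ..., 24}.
5

Reduce the factors first: 55 ≡ 5 (mod 25), so 6 · 55 ≡ 6 · 5 (mod 25). 6 · 5 = 30. Dividing by 25: 30 = 1·25 + 5. So (6 · 55) mod 25 = 5.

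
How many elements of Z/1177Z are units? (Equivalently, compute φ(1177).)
An element a ∈ Z/1177Z is a unit iff gcd(a, 1177) = 1, so the number of units is φ(1177). φ is multiplicative, with φ(p^e) = p^e − p^(e−1). Factorise 1177 = 11 · 107. Then
  φ(1177) = (11 − 1) · (107 − 1) = 10 · 106 = 1060.

Final answer: Z/1177Z has φ(1177) = 1060 units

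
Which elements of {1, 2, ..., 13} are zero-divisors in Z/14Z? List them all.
nonzero zero-divisors of Z/14Z = {2, 4, 6, 7, 8, 10, 12}

An element a ∈ Z/14Z (with a ≠ 0) is a zero-divisor iff gcd(a, 14) > 1 (because a is a unit precisely when gcd(a, n) = 1, and in Z/nZ every nonzero, non-unit element is a zero-divisor). Scan a = 1, ..., 13 and keep those with gcd(a, 14) > 1:
  gcd(2, 14) = 2, gcd(4, 14) = 2, gcd(6, 14) = 2, gcd(7, 14) = 7, gcd(8, 14) = 2, gcd(10, 14) = 2, gcd(12, 14) = 2.
All other a ∈ {1, ..., 13} have gcd(a, 14) = 1 and are units. So the nonzero zero-divisors are exactly the 7 values of a appearing in this scan.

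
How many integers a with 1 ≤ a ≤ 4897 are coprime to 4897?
4756

The number of a ∈ {1, ..., 4897} with gcd(a, 4897) = 1 is by definition Euler's totient φ(4897). φ is multiplicative, with φ(p^e) = p^e − p^(e−1). Factorise 4897 = 59 · 83. Then
  φ(4897) = (59 − 1) · (83 − 1) = 58 · 82 = 4756.
So there are 4756 such integers.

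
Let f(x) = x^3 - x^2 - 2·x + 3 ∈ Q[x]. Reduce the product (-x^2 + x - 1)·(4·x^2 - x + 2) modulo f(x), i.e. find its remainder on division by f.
First multiply in Q[x] without reducing: a · b = -4·x^4 + 5·x^3 - 7·x^2 + 3·x - 2. Now divide by f(x) = x^3 - x^2 - 2·x + 3, eliminating the leading term at each step:
  leading term -4·x^4: subtract (-4·x)·f(x) = -4·x^4 + 4·x^3 + 8·x^2 - 12·x, leaving x^3 - 15·x^2 + 15·x - 2
  leading term x^3: subtract (1)·f(x) = x^3 - x^2 - 2·x + 3, leaving -14·x^2 + 17·x - 5
The degree is now < 3, so this is the remainder. Hence a · b ≡ -14·x^2 + 17·x - 5 in Q[x]/(f).

Final answer: a · b ≡ -14·x^2 + 17·x - 5 (mod f(x))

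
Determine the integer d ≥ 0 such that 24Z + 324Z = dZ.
(24, 324) = (12); d = 12

In the PID Z, (a, b) is generated by gcd(a, b). Compute gcd(324, 24) with the extended Euclidean algorithm, tracking rows (r, s, t) with s·324 + t·24 = r:
  row A: (324, 1, 0)   [1·324 + 0·24 = 324]
  row B: (24, 0, 1)   [0·324 + 1·24 = 24]
  324 = 13·24 + 12   → row C = row A − 13·row B = (12, 1, −13)   [check: 1·324 − 13·24 = 12]
  24 = 2·12 + 0   → remainder 0, stop. gcd = 12 (last nonzero row C).
So gcd(24, 324) = 12, with Bézout identity 1·324 − 13·24 = 12. Containment (⊇): the Bézout identity exhibits 12 as an element of (24, 324), giving (12) ⊆ (24, 324). Containment (⊆): since 12 | 24 and 12 | 324 (24 = 12·2, 324 = 12·27), every Z-linear combination of 24 and 324 is divisible by 12, so (24, 324) ⊆ (12). Therefore (24, 324) = (12), d = 12.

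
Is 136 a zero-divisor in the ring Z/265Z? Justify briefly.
gcd(136, 265) = 1, so 136 is a unit in Z/265Z (it has a multiplicative inverse). A unit cannot be a zero-divisor: if 136·b ≡ 0 then multiplying both sides by 136^(−1) gives b ≡ 0. So 136 is not a zero-divisor.

Final answer: NO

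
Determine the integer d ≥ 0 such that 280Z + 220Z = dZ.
In the PID Z, (a, b) is generated by gcd(a, b). Compute gcd(280, 220) with the extended Euclidean algorithm, tracking rows (r, s, t) with s·280 + t·220 = r:
  row A: (280, 1, 0)   [1·280 + 0·220 = 280]
  row B: (220, 0, 1)   [0·280 + 1·220 = 220]
  280 = 1·220 + 60   → row C = row A − 1·row B = (60, 1, −1)   [check: 1·280 − 1·220 = 60]
  220 = 3·60 + 40   → row D = row B − 3·row C = (40, −3, 4)   [check: −3·280 + 4·220 = 40]
  60 = 1·40 + 20   → row E = row C − 1·row D = (20, 4, −5)   [check: 4·280 − 5·220 = 20]
  40 = 2·20 + 0   → remainder 0, stop. gcd = 20 (last nonzero row E).
So gcd(280, 220) = 20, with Bézout identity 4·280 − 5·220 = 20. Containment (⊇): the Bézout identity exhibits 20 as an element of (280, 220), giving (20) ⊆ (280, 220). Containment (⊆): since 20 | 280 and 20 | 220 (280 = 20·14, 220 = 20·11), every Z-linear combination of 280 and 220 is divisible by 20, so (280, 220) ⊆ (20). Therefore (280, 220) = (20), d = 20.

Final answer: (280, 220) = (20); d = 20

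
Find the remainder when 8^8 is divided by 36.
28

Use repeated squaring. Binary(8) = 1000. Walk through the bits of the exponent 8 left-to-right: at each bit after the leading one, square the running value, then multiply by 8 if the bit is 1 (always reducing mod 36):
  bit 1 = 1 (leading): start with 8.
  bit 2 = 0: square 8^2 = 64 ≡ 28 (mod 36).
  bit 3 = 0: square 28^2 = 784 ≡ 28 (mod 36).
  bit 4 = 0: square 28^2 = 784 ≡ 28 (mod 36).
Final value: 8^8 ≡ 28 (mod 36).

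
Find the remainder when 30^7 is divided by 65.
30

Use repeated squaring. Binary(7) = 111. Walk through the bits of the exponent 7 left-to-right: at each bit after the leading one, square the running value, then multiply by 30 if the bit is 1 (always reducing mod 65):
  bit 1 = 1 (leading): start with 30.
  bit 2 = 1: square 30^2 = 900 ≡ 55; bit is 1, so multiply 55·30 = 1650 ≡ 25 (mod 65).
  bit 3 = 1: square 25^2 = 625 ≡ 40; bit is 1, so multiply 40·30 = 1200 ≡ 30 (mod 65).
Final value: 30^7 ≡ 30 (mod 65).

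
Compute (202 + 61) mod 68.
Reduce the summands first: 202 ≡ 66 (mod 68), so 202 + 61 ≡ 66 + 61 (mod 68). 66 + 61 = 127; 127 = 1·68 + 59, so (202 + 61) mod 68 = 59.

Final answer: 59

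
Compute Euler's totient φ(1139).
φ is multiplicative, with φ(p^e) = p^e − p^(e−1). Factorise 1139 = 17 · 67. Then
  φ(1139) = (17 − 1) · (67 − 1) = 16 · 66 = 1056.

Final answer: φ(1139) = 1056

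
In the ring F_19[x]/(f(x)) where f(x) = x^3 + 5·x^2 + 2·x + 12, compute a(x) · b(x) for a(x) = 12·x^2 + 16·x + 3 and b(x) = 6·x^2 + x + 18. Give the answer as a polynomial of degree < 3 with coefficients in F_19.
a · b ≡ 17·x^2 + 7·x (mod f(x))

Multiply as integer polynomials: a · b = 72·x^4 + 108·x^3 + 250·x^2 + 291·x + 54. Reducing coefficients mod 19: a · b ≡ 15·x^4 + 13·x^3 + 3·x^2 + 6·x + 16. Now divide by f(x) = x^3 + 5·x^2 + 2·x + 12 in F_19[x], eliminating the leading term at each step:
  leading term 15·x^4: subtract (15·x)·f(x) = 15·x^4 + 18·x^3 + 11·x^2 + 9·x, leaving 14·x^3 + 11·x^2 + 16·x + 16 (coefficients mod 19)
  leading term 14·x^3: subtract (14)·f(x) = 14·x^3 + 13·x^2 + 9·x + 16, leaving 17·x^2 + 7·x (coefficients mod 19)
The degree is now < 3, so this is the remainder. Hence a · b ≡ 17·x^2 + 7·x in F_19[x]/(f).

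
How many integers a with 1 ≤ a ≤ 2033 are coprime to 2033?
The number of a ∈ {1, ..., 2033} with gcd(a, 2033) = 1 is by definition Euler's totient φ(2033). φ is multiplicative, with φ(p^e) = p^e − p^(e−1). Factorise 2033 = 19 · 107. Then
  φ(2033) = (19 − 1) · (107 − 1) = 18 · 106 = 1908.
So there are 1908 such integers.

Final answer: 1908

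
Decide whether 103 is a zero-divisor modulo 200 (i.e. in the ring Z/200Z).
NO

gcd(103, 200) = 1, so 103 is a unit in Z/200Z (it has a multiplicative inverse). A unit cannot be a zero-divisor: if 103·b ≡ 0 then multiplying both sides by 103^(−1) gives b ≡ 0. So 103 is not a zero-divisor.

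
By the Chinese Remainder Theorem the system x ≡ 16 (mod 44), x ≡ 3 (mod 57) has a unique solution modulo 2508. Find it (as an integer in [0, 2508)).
x ≡ 60 (mod 2508); the representative in [0, 2508) is 60

The moduli 44, 57 are pairwise coprime, so by the CRT there is a unique solution mod 44·57 = 2508.
Solve by successive substitution. Start with x ≡ 16 (mod 44).
  Combine with x ≡ 3 (mod 57): write x = 16 + 44·t and require 16 + 44·t ≡ 3 (mod 57), i.e. 44·t ≡ 3 − 16 ≡ 44 (mod 57). Since 44^(−1) ≡ 35 (mod 57), t ≡ 35·44 ≡ 1 (mod 57). So x ≡ 16 + 44·1 = 60 (mod 2508).
Unique solution in [0, 2508): x = 60.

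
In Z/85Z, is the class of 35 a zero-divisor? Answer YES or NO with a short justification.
gcd(35, 85) = 5 > 1, so 35 is not a unit in Z/85Z. In Z/nZ every nonzero non-unit is a zero-divisor: explicitly, take b = 85/gcd = 17 ≠ 0 (mod 85); then 35·17 = 595 = 7·85, i.e. 35·17 ≡ 0 (mod 85). So 35 is a zero-divisor.

Final answer: YES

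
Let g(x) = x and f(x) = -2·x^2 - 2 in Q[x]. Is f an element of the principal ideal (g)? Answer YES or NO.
In Q[x] the ideal (g) consists of all multiples of g, so f ∈ (g) iff g | f, i.e. iff the remainder of f on division by g is 0. Divide f by g (g is monic, so eliminate the leading term of the running remainder at each step):
  leading term -2·x^2: subtract (-2·x)·g(x) = -2·x^2, leaving -2
The remainder r(x) = -2 ≠ 0 (and deg r < deg g), so g ∤ f, i.e. f ∉ (g).

Final answer: NO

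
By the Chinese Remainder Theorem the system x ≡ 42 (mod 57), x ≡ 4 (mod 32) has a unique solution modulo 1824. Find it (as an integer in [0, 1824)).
The moduli 57, 32 are pairwise coprime, so by the CRT there is a unique solution mod 57·32 = 1824.
Solve by successive substitution. Start with x ≡ 42 (mod 57).
  Combine with x ≡ 4 (mod 32): write x = 42 + 57·t and require 42 + 57·t ≡ 4 (mod 32), i.e. 57·t ≡ 4 − 42 ≡ 26 (mod 32). Since 57^(−1) ≡ 9 (mod 32) (57 ≡ 25 (mod 32)), t ≡ 9·26 ≡ 10 (mod 32). So x ≡ 42 + 57·10 = 612 (mod 1824).
Unique solution in [0, 1824): x = 612.

Final answer: x ≡ 612 (mod 1824); the representative in [0, 1824) is 612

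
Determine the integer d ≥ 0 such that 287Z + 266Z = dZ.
In the PID Z, (a, b) is generated by gcd(a, b). Compute gcd(287, 266) with the extended Euclidean algorithm, tracking rows (r, s, t) with s·287 + t·266 = r:
  row A: (287, 1, 0)   [1·287 + 0·266 = 287]
  row B: (266, 0, 1)   [0·287 + 1·266 = 266]
  287 = 1·266 + 21   → row C = row A − 1·row B = (21, 1, −1)   [check: 1·287 − 1·266 = 21]
  266 = 12·21 + 14   → row D = row B − 12·row C = (14, −12, 13)   [check: −12·287 + 13·266 = 14]
  21 = 1·14 + 7   → row E = row C − 1·row D = (7, 13, −14)   [check: 13·287 − 14·266 = 7]
  14 = 2·7 + 0   → remainder 0, stop. gcd = 7 (last nonzero row E).
So gcd(287, 266) = 7, with Bézout identity 13·287 − 14·266 = 7. Containment (⊇): the Bézout identity exhibits 7 as an element of (287, 266), giving (7) ⊆ (287, 266). Containment (⊆): since 7 | 287 and 7 | 266 (287 = 7·41, 266 = 7·38), every Z-linear combination of 287 and 266 is divisible by 7, so (287, 266) ⊆ (7). Therefore (287, 266) = (7), d = 7.

Final answer: (287, 266) = (7); d = 7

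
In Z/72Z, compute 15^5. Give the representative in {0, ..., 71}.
Use repeated squaring. Binary(5) = 101. Walk through the bits of the exponent 5 left-to-right: at each bit after the leading one, square the running value, then multiply by 15 if the bit is 1 (always reducing mod 72):
  bit 1 = 1 (leading): start with 15.
  bit 2 = 0: square 15^2 = 225 ≡ 9 (mod 72).
  bit 3 = 1: square 9^2 = 81 ≡ 9; bit is 1, so multiply 9·15 = 135 ≡ 63 (mod 72).
Final value: 15^5 ≡ 63 (mod 72).

Final answer: 63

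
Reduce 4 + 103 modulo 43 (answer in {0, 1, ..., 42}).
21

Reduce the summands first: 103 ≡ 17 (mod 43), so 4 + 103 ≡ 4 + 17 (mod 43). 4 + 17 = 21; 21 = 0·43 + 21, so (4 + 103) mod 43 = 21.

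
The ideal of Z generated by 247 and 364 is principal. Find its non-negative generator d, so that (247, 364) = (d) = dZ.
(247, 364) = (13); d = 13

In the PID Z, (a, b) is generated by gcd(a, b). Compute gcd(364, 247) with the extended Euclidean algorithm, tracking rows (r, s, t) with s·364 + t·247 = r:
  row A: (364, 1, 0)   [1·364 + 0·247 = 364]
  row B: (247, 0, 1)   [0·364 + 1·247 = 247]
  364 = 1·247 + 117   → row C = row A − 1·row B = (117, 1, −1)   [check: 1·364 − 1·247 = 117]
  247 = 2·117 + 13   → row D = row B − 2·row C = (13, −2, 3)   [check: −2·364 + 3·247 = 13]
  117 = 9·13 + 0   → remainder 0, stop. gcd = 13 (last nonzero row D).
So gcd(247, 364) = 13, with Bézout identity −2·364 + 3·247 = 13. Containment (⊇): the Bézout identity exhibits 13 as an element of (247, 364), giving (13) ⊆ (247, 364). Containment (⊆): since 13 | 247 and 13 | 364 (247 = 13·19, 364 = 13·28), every Z-linear combination of 247 and 364 is divisible by 13, so (247, 364) ⊆ (13). Therefore (247, 364) = (13), d = 13.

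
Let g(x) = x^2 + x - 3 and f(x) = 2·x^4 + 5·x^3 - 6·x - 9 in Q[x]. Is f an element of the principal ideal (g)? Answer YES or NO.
YES

In Q[x] the ideal (g) consists of all multiples of g, so f ∈ (g) iff g | f, i.e. iff the remainder of f on division by g is 0. Divide f by g (g is monic, so eliminate the leading term of the running remainder at each step):
  leading term 2·x^4: subtract (2·x^2)·g(x) = 2·x^4 + 2·x^3 - 6·x^2, leaving 3·x^3 + 6·x^2 - 6·x - 9
  leading term 3·x^3: subtract (3·x)·g(x) = 3·x^3 + 3·x^2 - 9·x, leaving 3·x^2 + 3·x - 9
  leading term 3·x^2: subtract (3)·g(x) = 3·x^2 + 3·x - 9, leaving 0
The remainder is 0, so f(x) = g(x) · h(x) with h(x) = 2·x^2 + 3·x + 3. Hence g | f, i.e. f ∈ (g).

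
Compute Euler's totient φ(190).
φ(190) = 72

φ is multiplicative, with φ(p^e) = p^e − p^(e−1). Factorise 190 = 2 · 5 · 19. Then
  φ(190) = (2 − 1) · (5 − 1) · (19 − 1) = 1 · 4 · 18 = 72.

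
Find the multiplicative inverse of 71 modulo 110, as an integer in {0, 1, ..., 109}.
Apply the extended Euclidean algorithm to (110, 71), tracking rows (r, s, t) with s·110 + t·71 = r. Each division r_prev = q·r_cur + r_new produces the new row as (previous row) − q·(current row):
  row A: (110, 1, 0)   [1·110 + 0·71 = 110]
  row B: (71, 0, 1)   [0·110 + 1·71 = 71]
  110 = 1·71 + 39   → row C = row A − 1·row B = (39, 1, −1)   [check: 1·110 − 1·71 = 39]
  71 = 1·39 + 32   → row D = row B − 1·row C = (32, −1, 2)   [check: −1·110 + 2·71 = 32]
  39 = 1·32 + 7   → row E = row C − 1·row D = (7, 2, −3)   [check: 2·110 − 3·71 = 7]
  32 = 4·7 + 4   → row F = row D − 4·row E = (4, −9, 14)   [check: −9·110 + 14·71 = 4]
  7 = 1·4 + 3   → row G = row E − 1·row F = (3, 11, −17)   [check: 11·110 − 17·71 = 3]
  4 = 1·3 + 1   → row H = row F − 1·row G = (1, −20, 31)   [check: −20·110 + 31·71 = 1]
  3 = 3·1 + 0   → remainder 0, stop. gcd = 1 (last nonzero row H).
The gcd is 1, so 71 is invertible mod 110. The last nonzero row gives −20·110 + 31·71 = 1, so t = 31. So 71^(−1) ≡ 31 (mod 110). Verify: 71 · 31 = 2201 ≡ 1 (mod 110). ✓

Final answer: 71^(−1) ≡ 31 (mod 110)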